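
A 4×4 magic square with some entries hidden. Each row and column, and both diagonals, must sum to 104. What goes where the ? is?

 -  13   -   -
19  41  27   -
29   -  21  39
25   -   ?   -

Row 2 must total 104; the given cells sum to 87, so (2,4) = 17.
Row 3 needs 104; the known cells sum to 89, so (3,2) = 15.
Using column 1: 19 + 29 + 25 + ? → (1,1) = 104 − 73 = 31.
From column 2, 104 − (13 + 41 + 15) gives (4,2) = 35.
The remaining cell in main diagonal is (4,4) = 104 − 93 = 11.
Anti-diagonal must total 104; the given cells sum to 67, so (1,4) = 37.
Row 1 needs 104; the known cells sum to 81, so (1,3) = 23.
The remaining cell in row 4 is (4,3) = 104 − 71 = 33.

33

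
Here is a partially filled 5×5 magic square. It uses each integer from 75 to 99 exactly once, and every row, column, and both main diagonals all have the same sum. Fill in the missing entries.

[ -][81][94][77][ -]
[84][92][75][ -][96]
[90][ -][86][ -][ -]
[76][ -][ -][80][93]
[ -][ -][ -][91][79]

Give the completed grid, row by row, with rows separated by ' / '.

98 81 94 77 85 / 84 92 75 88 96 / 90 78 86 99 82 / 76 89 97 80 93 / 87 95 83 91 79

The entries are 75 through 99, which sum to 2175, so each line sums to 2175/5 = 435.
From row 2, 435 − (84 + 92 + 75 + 96) gives (2,4) = 88.
From column 4, 435 − (77 + 88 + 80 + 91) gives (3,4) = 99.
Main diagonal must total 435; the given cells sum to 337, so (1,1) = 98.
From row 1, 435 − (98 + 81 + 94 + 77) gives (1,5) = 85.
Using column 1: 98 + 84 + 90 + 76 + ? → (5,1) = 435 − 348 = 87.
Column 5: 85 + 96 + 93 + 79 + ? = 435, so (3,5) = 82.
From anti-diagonal, 435 − (85 + 88 + 86 + 87) gives (4,2) = 89.
Row 3 must total 435; the given cells sum to 357, so (3,2) = 78.
From row 4, 435 − (76 + 89 + 80 + 93) gives (4,3) = 97.
Column 2 must total 435; the given cells sum to 340, so (5,2) = 95.
The remaining cell in column 3 is (5,3) = 435 − 352 = 83.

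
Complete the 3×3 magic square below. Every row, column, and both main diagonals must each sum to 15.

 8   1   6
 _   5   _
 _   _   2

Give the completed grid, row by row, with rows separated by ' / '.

Column 2: 1 + 5 + ? = 15, so (3,2) = 9.
Column 3: 6 + 2 + ? = 15, so (2,3) = 7.
Anti-diagonal needs 15; the known cells sum to 11, so (3,1) = 4.
Using row 2: 5 + 7 + ? → (2,1) = 15 − 12 = 3.

8 1 6 / 3 5 7 / 4 9 2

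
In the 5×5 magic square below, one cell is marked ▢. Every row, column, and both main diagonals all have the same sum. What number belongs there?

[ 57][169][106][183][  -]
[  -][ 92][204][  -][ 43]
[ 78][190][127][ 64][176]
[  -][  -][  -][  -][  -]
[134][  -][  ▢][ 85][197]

Row 3 is complete and sums to 635; that is the magic constant.
The remaining cell in row 1 is (1,5) = 635 − 515 = 120.
Column 5 must total 635; the given cells sum to 536, so (4,5) = 99.
Main diagonal needs 635; the known cells sum to 473, so (4,4) = 162.
Column 4 needs 635; the known cells sum to 494, so (2,4) = 141.
Anti-diagonal must total 635; the given cells sum to 522, so (4,2) = 113.
Row 2 must total 635; the given cells sum to 480, so (2,1) = 155.
The remaining cell in column 1 is (4,1) = 635 − 424 = 211.
The remaining cell in column 2 is (5,2) = 635 − 564 = 71.
The remaining cell in row 4 is (4,3) = 635 − 585 = 50.
Row 5 must total 635; the given cells sum to 487, so (5,3) = 148.

148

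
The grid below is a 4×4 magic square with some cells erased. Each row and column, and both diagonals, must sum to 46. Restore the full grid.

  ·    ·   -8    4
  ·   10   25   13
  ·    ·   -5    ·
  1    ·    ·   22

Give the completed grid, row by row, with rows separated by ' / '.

Using row 2: 10 + 25 + 13 + ? → (2,1) = 46 − 48 = -2.
Column 3: -8 + 25 + (-5) + ? = 46, so (4,3) = 34.
Column 4 needs 46; the known cells sum to 39, so (3,4) = 7.
Main diagonal: 10 + (-5) + 22 + ? = 46, so (1,1) = 19.
Anti-diagonal: 4 + 25 + 1 + ? = 46, so (3,2) = 16.
Using row 1: 19 + (-8) + 4 + ? → (1,2) = 46 − 15 = 31.
Row 3 must total 46; the given cells sum to 18, so (3,1) = 28.
Row 4: 1 + 34 + 22 + ? = 46, so (4,2) = -11.

19 31 -8 4 / -2 10 25 13 / 28 16 -5 7 / 1 -11 34 22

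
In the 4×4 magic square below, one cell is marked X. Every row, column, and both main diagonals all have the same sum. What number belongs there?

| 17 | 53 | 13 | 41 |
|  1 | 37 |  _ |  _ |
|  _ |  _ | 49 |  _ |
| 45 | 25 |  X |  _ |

33

Row 1 is complete and sums to 124; that is the magic constant.
From column 1, 124 − (17 + 1 + 45) gives (3,1) = 61.
Column 2: 53 + 37 + 25 + ? = 124, so (3,2) = 9.
Using main diagonal: 17 + 37 + 49 + ? → (4,4) = 124 − 103 = 21.
Anti-diagonal: 41 + 9 + 45 + ? = 124, so (2,3) = 29.
From row 2, 124 − (1 + 37 + 29) gives (2,4) = 57.
Row 3: 61 + 9 + 49 + ? = 124, so (3,4) = 5.
Using row 4: 45 + 25 + 21 + ? → (4,3) = 124 − 91 = 33.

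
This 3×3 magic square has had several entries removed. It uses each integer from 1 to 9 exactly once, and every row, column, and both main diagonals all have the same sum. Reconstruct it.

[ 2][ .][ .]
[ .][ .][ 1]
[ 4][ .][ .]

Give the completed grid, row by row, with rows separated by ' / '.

The entries are 1 through 9, which sum to 45, so each line sums to 45/3 = 15.
Column 1: 2 + 4 + ? = 15, so (2,1) = 9.
Using row 2: 9 + 1 + ? → (2,2) = 15 − 10 = 5.
Main diagonal must total 15; the given cells sum to 7, so (3,3) = 8.
From anti-diagonal, 15 − (5 + 4) gives (1,3) = 6.
From row 1, 15 − (2 + 6) gives (1,2) = 7.
Using row 3: 4 + 8 + ? → (3,2) = 15 − 12 = 3.

2 7 6 / 9 5 1 / 4 3 8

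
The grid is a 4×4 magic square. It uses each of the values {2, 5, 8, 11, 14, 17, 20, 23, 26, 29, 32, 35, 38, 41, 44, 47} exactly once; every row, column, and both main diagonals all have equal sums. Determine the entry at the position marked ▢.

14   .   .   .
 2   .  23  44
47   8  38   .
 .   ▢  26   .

The 16 entries sum to 392, so each line sums to 392/4 = 98.
Row 2 must total 98; the given cells sum to 69, so (2,2) = 29.
Using row 3: 47 + 8 + 38 + ? → (3,4) = 98 − 93 = 5.
From column 1, 98 − (14 + 2 + 47) gives (4,1) = 35.
From column 3, 98 − (23 + 38 + 26) gives (1,3) = 11.
From main diagonal, 98 − (14 + 29 + 38) gives (4,4) = 17.
Anti-diagonal needs 98; the known cells sum to 66, so (1,4) = 32.
Row 1 must total 98; the given cells sum to 57, so (1,2) = 41.
Row 4: 35 + 26 + 17 + ? = 98, so (4,2) = 20.

20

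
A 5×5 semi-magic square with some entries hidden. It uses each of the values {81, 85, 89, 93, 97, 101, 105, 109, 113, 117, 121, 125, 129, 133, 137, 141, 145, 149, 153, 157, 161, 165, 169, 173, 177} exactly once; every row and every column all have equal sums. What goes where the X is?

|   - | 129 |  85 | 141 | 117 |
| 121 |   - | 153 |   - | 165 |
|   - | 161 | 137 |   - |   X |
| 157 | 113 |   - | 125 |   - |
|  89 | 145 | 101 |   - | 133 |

149

The 25 entries sum to 3225, so each line sums to 3225/5 = 645.
Row 1 must total 645; the given cells sum to 472, so (1,1) = 173.
The remaining cell in row 5 is (5,4) = 645 − 468 = 177.
Column 1 needs 645; the known cells sum to 540, so (3,1) = 105.
Column 2 must total 645; the given cells sum to 548, so (2,2) = 97.
Using column 3: 85 + 153 + 137 + 101 + ? → (4,3) = 645 − 476 = 169.
Row 2 must total 645; the given cells sum to 536, so (2,4) = 109.
Using row 4: 157 + 113 + 169 + 125 + ? → (4,5) = 645 − 564 = 81.
From column 4, 645 − (141 + 109 + 125 + 177) gives (3,4) = 93.
From column 5, 645 − (117 + 165 + 81 + 133) gives (3,5) = 149.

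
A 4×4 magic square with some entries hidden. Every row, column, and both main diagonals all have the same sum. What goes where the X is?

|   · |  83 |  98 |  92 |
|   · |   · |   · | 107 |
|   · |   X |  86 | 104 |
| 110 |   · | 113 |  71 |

95

Column 4 is complete and sums to 374; that is the magic constant.
Row 1: 83 + 98 + 92 + ? = 374, so (1,1) = 101.
Row 4 must total 374; the given cells sum to 294, so (4,2) = 80.
Column 3: 98 + 86 + 113 + ? = 374, so (2,3) = 77.
Main diagonal: 101 + 86 + 71 + ? = 374, so (2,2) = 116.
From anti-diagonal, 374 − (92 + 77 + 110) gives (3,2) = 95.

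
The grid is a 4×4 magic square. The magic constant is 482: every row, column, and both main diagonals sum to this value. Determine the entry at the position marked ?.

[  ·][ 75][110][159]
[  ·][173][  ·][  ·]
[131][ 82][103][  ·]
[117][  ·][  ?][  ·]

145

From row 1, 482 − (75 + 110 + 159) gives (1,1) = 138.
Row 3: 131 + 82 + 103 + ? = 482, so (3,4) = 166.
Using column 1: 138 + 131 + 117 + ? → (2,1) = 482 − 386 = 96.
Column 2 needs 482; the known cells sum to 330, so (4,2) = 152.
Main diagonal must total 482; the given cells sum to 414, so (4,4) = 68.
From anti-diagonal, 482 − (159 + 82 + 117) gives (2,3) = 124.
Row 2: 96 + 173 + 124 + ? = 482, so (2,4) = 89.
From row 4, 482 − (117 + 152 + 68) gives (4,3) = 145.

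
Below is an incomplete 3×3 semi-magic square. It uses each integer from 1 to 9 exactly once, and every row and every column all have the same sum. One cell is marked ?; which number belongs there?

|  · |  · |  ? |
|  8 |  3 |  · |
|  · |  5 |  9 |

The entries are 1 through 9, which sum to 45, so each line sums to 45/3 = 15.
The remaining cell in row 2 is (2,3) = 15 − 11 = 4.
Row 3 must total 15; the given cells sum to 14, so (3,1) = 1.
Column 1: 8 + 1 + ? = 15, so (1,1) = 6.
Column 2 must total 15; the given cells sum to 8, so (1,2) = 7.
Column 3: 4 + 9 + ? = 15, so (1,3) = 2.

2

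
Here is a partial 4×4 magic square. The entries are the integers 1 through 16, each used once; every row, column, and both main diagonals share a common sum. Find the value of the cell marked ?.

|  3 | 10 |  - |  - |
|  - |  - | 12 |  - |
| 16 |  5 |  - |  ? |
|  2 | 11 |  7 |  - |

4

The entries are 1 through 16, which sum to 136, so each line sums to 136/4 = 34.
Row 4 must total 34; the given cells sum to 20, so (4,4) = 14.
From column 1, 34 − (3 + 16 + 2) gives (2,1) = 13.
The remaining cell in column 2 is (2,2) = 34 − 26 = 8.
Main diagonal must total 34; the given cells sum to 25, so (3,3) = 9.
Anti-diagonal: 12 + 5 + 2 + ? = 34, so (1,4) = 15.
From row 1, 34 − (3 + 10 + 15) gives (1,3) = 6.
The remaining cell in row 2 is (2,4) = 34 − 33 = 1.
Using row 3: 16 + 5 + 9 + ? → (3,4) = 34 − 30 = 4.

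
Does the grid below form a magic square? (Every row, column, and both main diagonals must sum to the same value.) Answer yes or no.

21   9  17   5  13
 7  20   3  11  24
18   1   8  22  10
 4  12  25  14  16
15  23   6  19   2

Row 1: 21 + 9 + 17 + 5 + 13 = 65.
Row 2: 7 + 20 + 3 + 11 + 24 = 65.
Row 3: 18 + 1 + 8 + 22 + 10 = 59.
Row 4: 4 + 12 + 25 + 14 + 16 = 71.
Row 5: 15 + 23 + 6 + 19 + 2 = 65.
Column 1: 21 + 7 + 18 + 4 + 15 = 65.
Column 2: 9 + 20 + 1 + 12 + 23 = 65.
Column 3: 17 + 3 + 8 + 25 + 6 = 59.
Column 4: 5 + 11 + 22 + 14 + 19 = 71.
Column 5: 13 + 24 + 10 + 16 + 2 = 65.
Main diagonal: 21 + 20 + 8 + 14 + 2 = 65.
Anti-diagonal: 13 + 11 + 8 + 12 + 15 = 59.

No — row 1 sums to 65 but row 4 sums to 71.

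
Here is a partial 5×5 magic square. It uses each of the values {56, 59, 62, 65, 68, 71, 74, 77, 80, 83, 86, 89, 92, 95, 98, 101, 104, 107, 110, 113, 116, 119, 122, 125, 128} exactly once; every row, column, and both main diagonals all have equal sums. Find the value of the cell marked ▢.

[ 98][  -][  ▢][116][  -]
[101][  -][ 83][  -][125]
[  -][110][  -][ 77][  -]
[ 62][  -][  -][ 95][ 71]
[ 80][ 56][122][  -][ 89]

65

The 25 entries sum to 2300, so each line sums to 2300/5 = 460.
The remaining cell in row 5 is (5,4) = 460 − 347 = 113.
From column 1, 460 − (98 + 101 + 62 + 80) gives (3,1) = 119.
The remaining cell in column 4 is (2,4) = 460 − 401 = 59.
Row 2: 101 + 83 + 59 + 125 + ? = 460, so (2,2) = 92.
The remaining cell in main diagonal is (3,3) = 460 − 374 = 86.
From row 3, 460 − (119 + 110 + 86 + 77) gives (3,5) = 68.
From column 5, 460 − (125 + 68 + 71 + 89) gives (1,5) = 107.
Anti-diagonal: 107 + 59 + 86 + 80 + ? = 460, so (4,2) = 128.
Row 4 needs 460; the known cells sum to 356, so (4,3) = 104.
Using column 2: 92 + 110 + 128 + 56 + ? → (1,2) = 460 − 386 = 74.
Column 3 needs 460; the known cells sum to 395, so (1,3) = 65.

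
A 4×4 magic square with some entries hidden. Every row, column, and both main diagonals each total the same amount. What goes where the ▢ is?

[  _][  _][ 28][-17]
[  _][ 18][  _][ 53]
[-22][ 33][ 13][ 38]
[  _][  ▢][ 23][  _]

3

Row 3 is complete and sums to 62; that is the magic constant.
The remaining cell in column 3 is (2,3) = 62 − 64 = -2.
Column 4: -17 + 53 + 38 + ? = 62, so (4,4) = -12.
The remaining cell in main diagonal is (1,1) = 62 − 19 = 43.
Using anti-diagonal: -17 + (-2) + 33 + ? → (4,1) = 62 − 14 = 48.
Using row 1: 43 + 28 + (-17) + ? → (1,2) = 62 − 54 = 8.
Row 2: 18 + (-2) + 53 + ? = 62, so (2,1) = -7.
Row 4: 48 + 23 + (-12) + ? = 62, so (4,2) = 3.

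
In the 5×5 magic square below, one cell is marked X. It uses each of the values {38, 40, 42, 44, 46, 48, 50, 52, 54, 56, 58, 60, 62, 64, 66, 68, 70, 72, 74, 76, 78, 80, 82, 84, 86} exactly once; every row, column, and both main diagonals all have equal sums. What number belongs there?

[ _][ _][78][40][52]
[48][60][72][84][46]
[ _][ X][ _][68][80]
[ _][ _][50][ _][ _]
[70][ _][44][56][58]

54

The 25 entries sum to 1550, so each line sums to 1550/5 = 310.
Using row 5: 70 + 44 + 56 + 58 + ? → (5,2) = 310 − 228 = 82.
Column 3 must total 310; the given cells sum to 244, so (3,3) = 66.
Column 4 needs 310; the known cells sum to 248, so (4,4) = 62.
From column 5, 310 − (52 + 46 + 80 + 58) gives (4,5) = 74.
Main diagonal must total 310; the given cells sum to 246, so (1,1) = 64.
The remaining cell in anti-diagonal is (4,2) = 310 − 272 = 38.
Row 1 needs 310; the known cells sum to 234, so (1,2) = 76.
From row 4, 310 − (38 + 50 + 62 + 74) gives (4,1) = 86.
Column 1: 64 + 48 + 86 + 70 + ? = 310, so (3,1) = 42.
Column 2 must total 310; the given cells sum to 256, so (3,2) = 54.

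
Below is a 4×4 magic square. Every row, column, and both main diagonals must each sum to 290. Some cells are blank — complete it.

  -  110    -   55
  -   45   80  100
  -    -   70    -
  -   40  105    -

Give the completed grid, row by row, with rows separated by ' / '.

Using row 2: 45 + 80 + 100 + ? → (2,1) = 290 − 225 = 65.
Using column 2: 110 + 45 + 40 + ? → (3,2) = 290 − 195 = 95.
Column 3 must total 290; the given cells sum to 255, so (1,3) = 35.
Anti-diagonal must total 290; the given cells sum to 230, so (4,1) = 60.
Using row 1: 110 + 35 + 55 + ? → (1,1) = 290 − 200 = 90.
The remaining cell in row 4 is (4,4) = 290 − 205 = 85.
Column 1: 90 + 65 + 60 + ? = 290, so (3,1) = 75.
The remaining cell in column 4 is (3,4) = 290 − 240 = 50.

90 110 35 55 / 65 45 80 100 / 75 95 70 50 / 60 40 105 85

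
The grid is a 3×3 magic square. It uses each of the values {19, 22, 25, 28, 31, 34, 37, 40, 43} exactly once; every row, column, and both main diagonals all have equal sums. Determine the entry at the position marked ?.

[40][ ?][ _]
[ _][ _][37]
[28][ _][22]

19

The 9 entries sum to 279, so each line sums to 279/3 = 93.
Using row 3: 28 + 22 + ? → (3,2) = 93 − 50 = 43.
Column 1: 40 + 28 + ? = 93, so (2,1) = 25.
The remaining cell in column 3 is (1,3) = 93 − 59 = 34.
Main diagonal needs 93; the known cells sum to 62, so (2,2) = 31.
Using row 1: 40 + 34 + ? → (1,2) = 93 − 74 = 19.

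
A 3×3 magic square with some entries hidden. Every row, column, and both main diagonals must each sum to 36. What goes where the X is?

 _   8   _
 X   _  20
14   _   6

Row 3 must total 36; the given cells sum to 20, so (3,2) = 16.
Column 2: 8 + 16 + ? = 36, so (2,2) = 12.
Column 3 must total 36; the given cells sum to 26, so (1,3) = 10.
Using main diagonal: 12 + 6 + ? → (1,1) = 36 − 18 = 18.
Row 2 must total 36; the given cells sum to 32, so (2,1) = 4.

4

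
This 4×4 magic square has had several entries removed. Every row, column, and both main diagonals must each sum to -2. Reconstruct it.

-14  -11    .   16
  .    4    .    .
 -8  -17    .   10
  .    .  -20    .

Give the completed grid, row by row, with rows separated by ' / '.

Row 1 needs -2; the known cells sum to -9, so (1,3) = 7.
Row 3 must total -2; the given cells sum to -15, so (3,3) = 13.
The remaining cell in column 2 is (4,2) = -2 − (-24) = 22.
Column 3: 7 + 13 + (-20) + ? = -2, so (2,3) = -2.
Main diagonal: -14 + 4 + 13 + ? = -2, so (4,4) = -5.
Anti-diagonal: 16 + (-2) + (-17) + ? = -2, so (4,1) = 1.
The remaining cell in column 1 is (2,1) = -2 − (-21) = 19.
Column 4 must total -2; the given cells sum to 21, so (2,4) = -23.

-14 -11 7 16 / 19 4 -2 -23 / -8 -17 13 10 / 1 22 -20 -5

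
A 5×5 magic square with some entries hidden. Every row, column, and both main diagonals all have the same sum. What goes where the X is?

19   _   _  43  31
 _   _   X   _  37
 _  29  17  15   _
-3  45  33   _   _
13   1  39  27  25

11

Row 5 is complete and sums to 105; that is the magic constant.
Using anti-diagonal: 31 + 17 + 45 + 13 + ? → (2,4) = 105 − 106 = -1.
From column 4, 105 − (43 + (-1) + 15 + 27) gives (4,4) = 21.
From main diagonal, 105 − (19 + 17 + 21 + 25) gives (2,2) = 23.
Row 4: -3 + 45 + 33 + 21 + ? = 105, so (4,5) = 9.
Column 2: 23 + 29 + 45 + 1 + ? = 105, so (1,2) = 7.
Column 5: 31 + 37 + 9 + 25 + ? = 105, so (3,5) = 3.
Row 1: 19 + 7 + 43 + 31 + ? = 105, so (1,3) = 5.
Using row 3: 29 + 17 + 15 + 3 + ? → (3,1) = 105 − 64 = 41.
From column 1, 105 − (19 + 41 + (-3) + 13) gives (2,1) = 35.
Column 3 needs 105; the known cells sum to 94, so (2,3) = 11.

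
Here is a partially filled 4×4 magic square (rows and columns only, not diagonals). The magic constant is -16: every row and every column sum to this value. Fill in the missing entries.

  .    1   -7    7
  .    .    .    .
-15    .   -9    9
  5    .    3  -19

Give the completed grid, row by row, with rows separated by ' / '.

-17 1 -7 7 / 11 -11 -3 -13 / -15 -1 -9 9 / 5 -5 3 -19

The remaining cell in row 1 is (1,1) = -16 − 1 = -17.
From row 3, -16 − (-15 + (-9) + 9) gives (3,2) = -1.
Row 4: 5 + 3 + (-19) + ? = -16, so (4,2) = -5.
The remaining cell in column 1 is (2,1) = -16 − (-27) = 11.
Column 2: 1 + (-1) + (-5) + ? = -16, so (2,2) = -11.
Column 3 must total -16; the given cells sum to -13, so (2,3) = -3.
Column 4 needs -16; the known cells sum to -3, so (2,4) = -13.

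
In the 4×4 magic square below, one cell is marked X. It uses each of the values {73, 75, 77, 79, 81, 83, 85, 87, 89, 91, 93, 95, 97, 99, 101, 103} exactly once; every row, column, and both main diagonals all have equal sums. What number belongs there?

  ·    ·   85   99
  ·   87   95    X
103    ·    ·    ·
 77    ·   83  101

73

The 16 entries sum to 1408, so each line sums to 1408/4 = 352.
From row 4, 352 − (77 + 83 + 101) gives (4,2) = 91.
Column 3 must total 352; the given cells sum to 263, so (3,3) = 89.
Main diagonal: 87 + 89 + 101 + ? = 352, so (1,1) = 75.
The remaining cell in anti-diagonal is (3,2) = 352 − 271 = 81.
Using row 1: 75 + 85 + 99 + ? → (1,2) = 352 − 259 = 93.
From row 3, 352 − (103 + 81 + 89) gives (3,4) = 79.
From column 1, 352 − (75 + 103 + 77) gives (2,1) = 97.
Column 4 needs 352; the known cells sum to 279, so (2,4) = 73.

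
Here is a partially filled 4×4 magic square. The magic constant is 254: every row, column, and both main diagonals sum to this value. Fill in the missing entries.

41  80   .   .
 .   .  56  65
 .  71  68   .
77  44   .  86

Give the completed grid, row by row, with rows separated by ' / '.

41 80 83 50 / 74 59 56 65 / 62 71 68 53 / 77 44 47 86

Row 4: 77 + 44 + 86 + ? = 254, so (4,3) = 47.
From column 2, 254 − (80 + 71 + 44) gives (2,2) = 59.
Column 3: 56 + 68 + 47 + ? = 254, so (1,3) = 83.
Anti-diagonal: 56 + 71 + 77 + ? = 254, so (1,4) = 50.
From row 2, 254 − (59 + 56 + 65) gives (2,1) = 74.
Using column 1: 41 + 74 + 77 + ? → (3,1) = 254 − 192 = 62.
Using column 4: 50 + 65 + 86 + ? → (3,4) = 254 − 201 = 53.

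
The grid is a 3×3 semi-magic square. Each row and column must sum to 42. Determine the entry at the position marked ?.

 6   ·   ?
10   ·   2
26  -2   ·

22

Row 2 must total 42; the given cells sum to 12, so (2,2) = 30.
Row 3 must total 42; the given cells sum to 24, so (3,3) = 18.
Using column 2: 30 + (-2) + ? → (1,2) = 42 − 28 = 14.
Column 3 must total 42; the given cells sum to 20, so (1,3) = 22.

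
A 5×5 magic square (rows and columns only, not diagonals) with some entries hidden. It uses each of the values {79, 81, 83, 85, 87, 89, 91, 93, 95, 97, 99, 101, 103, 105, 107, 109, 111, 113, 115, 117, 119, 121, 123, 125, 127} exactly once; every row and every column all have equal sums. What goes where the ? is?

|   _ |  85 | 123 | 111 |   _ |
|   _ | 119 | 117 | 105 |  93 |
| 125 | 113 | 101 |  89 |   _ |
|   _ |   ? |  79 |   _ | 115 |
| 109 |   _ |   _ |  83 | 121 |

91

The 25 entries sum to 2575, so each line sums to 2575/5 = 515.
Row 2 needs 515; the known cells sum to 434, so (2,1) = 81.
Row 3: 125 + 113 + 101 + 89 + ? = 515, so (3,5) = 87.
The remaining cell in column 3 is (5,3) = 515 − 420 = 95.
Column 4 must total 515; the given cells sum to 388, so (4,4) = 127.
Using column 5: 93 + 87 + 115 + 121 + ? → (1,5) = 515 − 416 = 99.
From row 1, 515 − (85 + 123 + 111 + 99) gives (1,1) = 97.
Row 5 must total 515; the given cells sum to 408, so (5,2) = 107.
Column 1 needs 515; the known cells sum to 412, so (4,1) = 103.
From column 2, 515 − (85 + 119 + 113 + 107) gives (4,2) = 91.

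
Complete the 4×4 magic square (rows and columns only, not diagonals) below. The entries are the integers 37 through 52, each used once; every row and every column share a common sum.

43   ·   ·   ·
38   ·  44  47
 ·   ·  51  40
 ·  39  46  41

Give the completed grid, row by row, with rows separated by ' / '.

The entries are 37 through 52, which sum to 712, so each line sums to 712/4 = 178.
Using row 2: 38 + 44 + 47 + ? → (2,2) = 178 − 129 = 49.
From row 4, 178 − (39 + 46 + 41) gives (4,1) = 52.
Column 1 must total 178; the given cells sum to 133, so (3,1) = 45.
Column 3 must total 178; the given cells sum to 141, so (1,3) = 37.
From column 4, 178 − (47 + 40 + 41) gives (1,4) = 50.
Using row 1: 43 + 37 + 50 + ? → (1,2) = 178 − 130 = 48.
Row 3 must total 178; the given cells sum to 136, so (3,2) = 42.

43 48 37 50 / 38 49 44 47 / 45 42 51 40 / 52 39 46 41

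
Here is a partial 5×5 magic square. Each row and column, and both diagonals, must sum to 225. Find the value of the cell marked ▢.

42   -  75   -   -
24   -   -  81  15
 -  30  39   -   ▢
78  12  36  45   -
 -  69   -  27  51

Using row 4: 78 + 12 + 36 + 45 + ? → (4,5) = 225 − 171 = 54.
From main diagonal, 225 − (42 + 39 + 45 + 51) gives (2,2) = 48.
Row 2 must total 225; the given cells sum to 168, so (2,3) = 57.
Column 2 needs 225; the known cells sum to 159, so (1,2) = 66.
The remaining cell in column 3 is (5,3) = 225 − 207 = 18.
From row 5, 225 − (69 + 18 + 27 + 51) gives (5,1) = 60.
Column 1 needs 225; the known cells sum to 204, so (3,1) = 21.
Anti-diagonal needs 225; the known cells sum to 192, so (1,5) = 33.
Using row 1: 42 + 66 + 75 + 33 + ? → (1,4) = 225 − 216 = 9.
Column 4 needs 225; the known cells sum to 162, so (3,4) = 63.
From column 5, 225 − (33 + 15 + 54 + 51) gives (3,5) = 72.

72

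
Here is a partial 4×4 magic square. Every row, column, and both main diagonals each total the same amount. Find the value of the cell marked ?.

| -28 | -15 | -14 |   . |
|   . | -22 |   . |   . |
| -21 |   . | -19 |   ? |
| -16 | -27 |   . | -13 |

-24

Main diagonal is complete and sums to -82; that is the magic constant.
Row 1 needs -82; the known cells sum to -57, so (1,4) = -25.
The remaining cell in row 4 is (4,3) = -82 − (-56) = -26.
From column 1, -82 − (-28 + (-21) + (-16)) gives (2,1) = -17.
Column 2: -15 + (-22) + (-27) + ? = -82, so (3,2) = -18.
Column 3: -14 + (-19) + (-26) + ? = -82, so (2,3) = -23.
The remaining cell in row 2 is (2,4) = -82 − (-62) = -20.
From row 3, -82 − (-21 + (-18) + (-19)) gives (3,4) = -24.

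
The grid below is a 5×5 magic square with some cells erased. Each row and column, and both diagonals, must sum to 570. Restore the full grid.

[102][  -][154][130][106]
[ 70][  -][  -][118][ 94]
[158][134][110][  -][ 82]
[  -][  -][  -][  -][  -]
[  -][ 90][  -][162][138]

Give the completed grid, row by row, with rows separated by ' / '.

102 78 154 130 106 / 70 146 142 118 94 / 158 134 110 86 82 / 126 122 98 74 150 / 114 90 66 162 138

The remaining cell in row 1 is (1,2) = 570 − 492 = 78.
From row 3, 570 − (158 + 134 + 110 + 82) gives (3,4) = 86.
Column 4 needs 570; the known cells sum to 496, so (4,4) = 74.
Column 5 must total 570; the given cells sum to 420, so (4,5) = 150.
Main diagonal needs 570; the known cells sum to 424, so (2,2) = 146.
Using row 2: 70 + 146 + 118 + 94 + ? → (2,3) = 570 − 428 = 142.
From column 2, 570 − (78 + 146 + 134 + 90) gives (4,2) = 122.
From anti-diagonal, 570 − (106 + 118 + 110 + 122) gives (5,1) = 114.
Row 5 needs 570; the known cells sum to 504, so (5,3) = 66.
Using column 1: 102 + 70 + 158 + 114 + ? → (4,1) = 570 − 444 = 126.
From column 3, 570 − (154 + 142 + 110 + 66) gives (4,3) = 98.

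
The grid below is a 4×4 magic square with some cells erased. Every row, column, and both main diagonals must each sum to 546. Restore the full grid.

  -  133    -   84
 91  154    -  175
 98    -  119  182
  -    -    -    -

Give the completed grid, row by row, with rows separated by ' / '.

168 133 161 84 / 91 154 126 175 / 98 147 119 182 / 189 112 140 105

Using row 2: 91 + 154 + 175 + ? → (2,3) = 546 − 420 = 126.
Row 3: 98 + 119 + 182 + ? = 546, so (3,2) = 147.
Using column 2: 133 + 154 + 147 + ? → (4,2) = 546 − 434 = 112.
The remaining cell in column 4 is (4,4) = 546 − 441 = 105.
Main diagonal must total 546; the given cells sum to 378, so (1,1) = 168.
Anti-diagonal must total 546; the given cells sum to 357, so (4,1) = 189.
Row 1: 168 + 133 + 84 + ? = 546, so (1,3) = 161.
Row 4 must total 546; the given cells sum to 406, so (4,3) = 140.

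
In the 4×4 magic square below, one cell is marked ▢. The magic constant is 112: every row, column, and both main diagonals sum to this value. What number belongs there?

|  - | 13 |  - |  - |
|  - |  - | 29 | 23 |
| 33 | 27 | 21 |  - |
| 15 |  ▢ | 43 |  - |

Row 3: 33 + 27 + 21 + ? = 112, so (3,4) = 31.
The remaining cell in column 3 is (1,3) = 112 − 93 = 19.
Anti-diagonal: 29 + 27 + 15 + ? = 112, so (1,4) = 41.
Row 1 must total 112; the given cells sum to 73, so (1,1) = 39.
Using column 1: 39 + 33 + 15 + ? → (2,1) = 112 − 87 = 25.
Column 4: 41 + 23 + 31 + ? = 112, so (4,4) = 17.
Using main diagonal: 39 + 21 + 17 + ? → (2,2) = 112 − 77 = 35.
Row 4 needs 112; the known cells sum to 75, so (4,2) = 37.

37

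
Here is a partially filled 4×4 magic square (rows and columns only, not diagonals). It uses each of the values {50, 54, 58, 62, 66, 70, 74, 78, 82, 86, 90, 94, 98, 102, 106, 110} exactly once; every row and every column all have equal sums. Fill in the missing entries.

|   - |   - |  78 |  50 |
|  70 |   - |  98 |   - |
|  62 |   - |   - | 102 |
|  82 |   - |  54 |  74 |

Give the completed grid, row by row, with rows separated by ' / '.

The 16 entries sum to 1280, so each line sums to 1280/4 = 320.
From row 4, 320 − (82 + 54 + 74) gives (4,2) = 110.
The remaining cell in column 1 is (1,1) = 320 − 214 = 106.
From column 3, 320 − (78 + 98 + 54) gives (3,3) = 90.
Column 4 needs 320; the known cells sum to 226, so (2,4) = 94.
Row 1 must total 320; the given cells sum to 234, so (1,2) = 86.
Row 2: 70 + 98 + 94 + ? = 320, so (2,2) = 58.
Using row 3: 62 + 90 + 102 + ? → (3,2) = 320 − 254 = 66.

106 86 78 50 / 70 58 98 94 / 62 66 90 102 / 82 110 54 74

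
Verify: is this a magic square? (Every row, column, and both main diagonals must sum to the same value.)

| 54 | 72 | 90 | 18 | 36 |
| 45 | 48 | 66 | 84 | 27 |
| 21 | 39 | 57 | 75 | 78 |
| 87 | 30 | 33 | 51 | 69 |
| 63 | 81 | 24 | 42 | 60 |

Row 1: 54 + 72 + 90 + 18 + 36 = 270.
Row 2: 45 + 48 + 66 + 84 + 27 = 270.
Row 3: 21 + 39 + 57 + 75 + 78 = 270.
Row 4: 87 + 30 + 33 + 51 + 69 = 270.
Row 5: 63 + 81 + 24 + 42 + 60 = 270.
Column 1: 54 + 45 + 21 + 87 + 63 = 270.
Column 2: 72 + 48 + 39 + 30 + 81 = 270.
Column 3: 90 + 66 + 57 + 33 + 24 = 270.
Column 4: 18 + 84 + 75 + 51 + 42 = 270.
Column 5: 36 + 27 + 78 + 69 + 60 = 270.
Main diagonal: 54 + 48 + 57 + 51 + 60 = 270.
Anti-diagonal: 36 + 84 + 57 + 30 + 63 = 270.
All lines sum to 270.

Yes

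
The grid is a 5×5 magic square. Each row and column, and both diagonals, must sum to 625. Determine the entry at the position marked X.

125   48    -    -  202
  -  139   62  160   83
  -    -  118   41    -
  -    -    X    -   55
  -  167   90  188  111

209

Row 2: 139 + 62 + 160 + 83 + ? = 625, so (2,1) = 181.
From row 5, 625 − (167 + 90 + 188 + 111) gives (5,1) = 69.
From column 5, 625 − (202 + 83 + 55 + 111) gives (3,5) = 174.
Main diagonal must total 625; the given cells sum to 493, so (4,4) = 132.
Anti-diagonal needs 625; the known cells sum to 549, so (4,2) = 76.
From column 2, 625 − (48 + 139 + 76 + 167) gives (3,2) = 195.
From column 4, 625 − (160 + 41 + 132 + 188) gives (1,4) = 104.
Row 1 needs 625; the known cells sum to 479, so (1,3) = 146.
Row 3 must total 625; the given cells sum to 528, so (3,1) = 97.
Column 1: 125 + 181 + 97 + 69 + ? = 625, so (4,1) = 153.
From column 3, 625 − (146 + 62 + 118 + 90) gives (4,3) = 209.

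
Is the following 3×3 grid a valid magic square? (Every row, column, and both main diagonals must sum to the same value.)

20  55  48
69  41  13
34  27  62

Row 1: 20 + 55 + 48 = 123.
Row 2: 69 + 41 + 13 = 123.
Row 3: 34 + 27 + 62 = 123.
Column 1: 20 + 69 + 34 = 123.
Column 2: 55 + 41 + 27 = 123.
Column 3: 48 + 13 + 62 = 123.
Main diagonal: 20 + 41 + 62 = 123.
Anti-diagonal: 48 + 41 + 34 = 123.
All lines sum to 123.

Yes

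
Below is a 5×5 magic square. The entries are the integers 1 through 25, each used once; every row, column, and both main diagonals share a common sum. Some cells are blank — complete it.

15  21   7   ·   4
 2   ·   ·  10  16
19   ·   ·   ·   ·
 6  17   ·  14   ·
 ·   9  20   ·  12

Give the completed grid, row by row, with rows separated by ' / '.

15 21 7 18 4 / 2 13 24 10 16 / 19 5 11 22 8 / 6 17 3 14 25 / 23 9 20 1 12

The entries are 1 through 25, which sum to 325, so each line sums to 325/5 = 65.
Row 1 needs 65; the known cells sum to 47, so (1,4) = 18.
The remaining cell in column 1 is (5,1) = 65 − 42 = 23.
The remaining cell in anti-diagonal is (3,3) = 65 − 54 = 11.
Row 5: 23 + 9 + 20 + 12 + ? = 65, so (5,4) = 1.
Column 4: 18 + 10 + 14 + 1 + ? = 65, so (3,4) = 22.
Main diagonal: 15 + 11 + 14 + 12 + ? = 65, so (2,2) = 13.
Row 2: 2 + 13 + 10 + 16 + ? = 65, so (2,3) = 24.
The remaining cell in column 2 is (3,2) = 65 − 60 = 5.
Using column 3: 7 + 24 + 11 + 20 + ? → (4,3) = 65 − 62 = 3.
The remaining cell in row 3 is (3,5) = 65 − 57 = 8.
Row 4 needs 65; the known cells sum to 40, so (4,5) = 25.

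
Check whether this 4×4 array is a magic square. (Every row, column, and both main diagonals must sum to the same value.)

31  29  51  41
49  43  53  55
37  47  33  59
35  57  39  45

Row 1: 31 + 29 + 51 + 41 = 152.
Row 2: 49 + 43 + 53 + 55 = 200.
Row 3: 37 + 47 + 33 + 59 = 176.
Row 4: 35 + 57 + 39 + 45 = 176.
Column 1: 31 + 49 + 37 + 35 = 152.
Column 2: 29 + 43 + 47 + 57 = 176.
Column 3: 51 + 53 + 33 + 39 = 176.
Column 4: 41 + 55 + 59 + 45 = 200.
Main diagonal: 31 + 43 + 33 + 45 = 152.
Anti-diagonal: 41 + 53 + 47 + 35 = 176.

No — column 2 sums to 176 but row 1 sums to 152.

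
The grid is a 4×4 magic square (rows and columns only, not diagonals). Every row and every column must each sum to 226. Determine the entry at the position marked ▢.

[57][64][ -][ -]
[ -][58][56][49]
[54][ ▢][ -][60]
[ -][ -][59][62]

Row 2 needs 226; the known cells sum to 163, so (2,1) = 63.
The remaining cell in column 1 is (4,1) = 226 − 174 = 52.
From column 4, 226 − (49 + 60 + 62) gives (1,4) = 55.
Using row 1: 57 + 64 + 55 + ? → (1,3) = 226 − 176 = 50.
The remaining cell in row 4 is (4,2) = 226 − 173 = 53.
Column 2 must total 226; the given cells sum to 175, so (3,2) = 51.

51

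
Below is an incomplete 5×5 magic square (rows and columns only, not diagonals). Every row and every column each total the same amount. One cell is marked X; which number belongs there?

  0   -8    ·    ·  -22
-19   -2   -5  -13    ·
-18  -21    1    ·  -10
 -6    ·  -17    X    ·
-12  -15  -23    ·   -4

Column 1 is complete and sums to -55; that is the magic constant.
Using row 2: -19 + (-2) + (-5) + (-13) + ? → (2,5) = -55 − (-39) = -16.
Row 3 needs -55; the known cells sum to -48, so (3,4) = -7.
From row 5, -55 − (-12 + (-15) + (-23) + (-4)) gives (5,4) = -1.
The remaining cell in column 2 is (4,2) = -55 − (-46) = -9.
Column 3: -5 + 1 + (-17) + (-23) + ? = -55, so (1,3) = -11.
Column 5 needs -55; the known cells sum to -52, so (4,5) = -3.
Row 1: 0 + (-8) + (-11) + (-22) + ? = -55, so (1,4) = -14.
From row 4, -55 − (-6 + (-9) + (-17) + (-3)) gives (4,4) = -20.

-20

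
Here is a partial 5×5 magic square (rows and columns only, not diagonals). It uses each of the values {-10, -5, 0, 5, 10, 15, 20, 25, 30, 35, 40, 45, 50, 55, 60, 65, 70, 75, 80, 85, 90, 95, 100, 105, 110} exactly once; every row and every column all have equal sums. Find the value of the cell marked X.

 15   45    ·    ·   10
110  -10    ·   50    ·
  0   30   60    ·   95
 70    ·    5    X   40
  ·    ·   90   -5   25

The 25 entries sum to 1250, so each line sums to 1250/5 = 250.
Row 3: 0 + 30 + 60 + 95 + ? = 250, so (3,4) = 65.
From column 1, 250 − (15 + 110 + 0 + 70) gives (5,1) = 55.
Column 5 needs 250; the known cells sum to 170, so (2,5) = 80.
Row 2 needs 250; the known cells sum to 230, so (2,3) = 20.
From row 5, 250 − (55 + 90 + (-5) + 25) gives (5,2) = 85.
Column 2 must total 250; the given cells sum to 150, so (4,2) = 100.
Column 3 needs 250; the known cells sum to 175, so (1,3) = 75.
Row 1 must total 250; the given cells sum to 145, so (1,4) = 105.
Row 4 needs 250; the known cells sum to 215, so (4,4) = 35.

35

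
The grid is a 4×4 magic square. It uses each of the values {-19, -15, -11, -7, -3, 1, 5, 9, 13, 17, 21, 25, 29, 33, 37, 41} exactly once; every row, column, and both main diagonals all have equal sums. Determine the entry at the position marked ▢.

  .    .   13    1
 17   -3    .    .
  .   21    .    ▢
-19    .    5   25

29

The 16 entries sum to 176, so each line sums to 176/4 = 44.
Using row 4: -19 + 5 + 25 + ? → (4,2) = 44 − 11 = 33.
Column 2: -3 + 21 + 33 + ? = 44, so (1,2) = -7.
The remaining cell in anti-diagonal is (2,3) = 44 − 3 = 41.
Row 1 needs 44; the known cells sum to 7, so (1,1) = 37.
Row 2 must total 44; the given cells sum to 55, so (2,4) = -11.
Column 1: 37 + 17 + (-19) + ? = 44, so (3,1) = 9.
Column 3 must total 44; the given cells sum to 59, so (3,3) = -15.
Column 4: 1 + (-11) + 25 + ? = 44, so (3,4) = 29.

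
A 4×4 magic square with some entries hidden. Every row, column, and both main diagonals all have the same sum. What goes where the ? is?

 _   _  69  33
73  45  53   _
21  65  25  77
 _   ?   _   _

Row 3 is complete and sums to 188; that is the magic constant.
From row 2, 188 − (73 + 45 + 53) gives (2,4) = 17.
From column 3, 188 − (69 + 53 + 25) gives (4,3) = 41.
The remaining cell in column 4 is (4,4) = 188 − 127 = 61.
Main diagonal: 45 + 25 + 61 + ? = 188, so (1,1) = 57.
Anti-diagonal: 33 + 53 + 65 + ? = 188, so (4,1) = 37.
The remaining cell in row 1 is (1,2) = 188 − 159 = 29.
Row 4 needs 188; the known cells sum to 139, so (4,2) = 49.

49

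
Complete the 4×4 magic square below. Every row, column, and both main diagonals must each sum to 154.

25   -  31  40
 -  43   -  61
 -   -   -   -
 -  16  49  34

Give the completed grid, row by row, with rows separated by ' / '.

Using row 1: 25 + 31 + 40 + ? → (1,2) = 154 − 96 = 58.
Row 4 must total 154; the given cells sum to 99, so (4,1) = 55.
Column 2 needs 154; the known cells sum to 117, so (3,2) = 37.
The remaining cell in column 4 is (3,4) = 154 − 135 = 19.
The remaining cell in main diagonal is (3,3) = 154 − 102 = 52.
Anti-diagonal must total 154; the given cells sum to 132, so (2,3) = 22.
Using row 2: 43 + 22 + 61 + ? → (2,1) = 154 − 126 = 28.
The remaining cell in row 3 is (3,1) = 154 − 108 = 46.

25 58 31 40 / 28 43 22 61 / 46 37 52 19 / 55 16 49 34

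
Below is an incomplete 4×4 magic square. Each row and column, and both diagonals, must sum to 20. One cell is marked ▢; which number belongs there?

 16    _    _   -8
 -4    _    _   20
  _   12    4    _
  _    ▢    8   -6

0

Column 4 needs 20; the known cells sum to 6, so (3,4) = 14.
Using main diagonal: 16 + 4 + (-6) + ? → (2,2) = 20 − 14 = 6.
Row 2 must total 20; the given cells sum to 22, so (2,3) = -2.
Row 3 needs 20; the known cells sum to 30, so (3,1) = -10.
Column 1 needs 20; the known cells sum to 2, so (4,1) = 18.
The remaining cell in column 3 is (1,3) = 20 − 10 = 10.
Row 1 needs 20; the known cells sum to 18, so (1,2) = 2.
Row 4 needs 20; the known cells sum to 20, so (4,2) = 0.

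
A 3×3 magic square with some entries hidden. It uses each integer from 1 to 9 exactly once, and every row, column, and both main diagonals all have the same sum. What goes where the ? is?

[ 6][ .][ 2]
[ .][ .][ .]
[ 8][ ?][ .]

The entries are 1 through 9, which sum to 45, so each line sums to 45/3 = 15.
Using row 1: 6 + 2 + ? → (1,2) = 15 − 8 = 7.
The remaining cell in column 1 is (2,1) = 15 − 14 = 1.
The remaining cell in anti-diagonal is (2,2) = 15 − 10 = 5.
The remaining cell in row 2 is (2,3) = 15 − 6 = 9.
Using column 2: 7 + 5 + ? → (3,2) = 15 − 12 = 3.

3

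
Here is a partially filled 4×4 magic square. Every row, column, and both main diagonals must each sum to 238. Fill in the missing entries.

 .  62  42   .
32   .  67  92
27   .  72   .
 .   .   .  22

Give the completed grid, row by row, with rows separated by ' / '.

Row 2 needs 238; the known cells sum to 191, so (2,2) = 47.
Column 3: 42 + 67 + 72 + ? = 238, so (4,3) = 57.
Main diagonal must total 238; the given cells sum to 141, so (1,1) = 97.
From row 1, 238 − (97 + 62 + 42) gives (1,4) = 37.
Column 1 needs 238; the known cells sum to 156, so (4,1) = 82.
Column 4 must total 238; the given cells sum to 151, so (3,4) = 87.
Anti-diagonal: 37 + 67 + 82 + ? = 238, so (3,2) = 52.
Row 4: 82 + 57 + 22 + ? = 238, so (4,2) = 77.

97 62 42 37 / 32 47 67 92 / 27 52 72 87 / 82 77 57 22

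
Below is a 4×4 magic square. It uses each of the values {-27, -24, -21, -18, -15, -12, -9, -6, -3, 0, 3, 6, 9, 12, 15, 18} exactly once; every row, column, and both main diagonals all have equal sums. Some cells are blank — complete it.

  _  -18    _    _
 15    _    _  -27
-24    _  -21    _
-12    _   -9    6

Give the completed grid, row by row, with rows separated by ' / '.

3 -18 12 -15 / 15 -6 0 -27 / -24 9 -21 18 / -12 -3 -9 6

The 16 entries sum to -72, so each line sums to -72/4 = -18.
Row 4 needs -18; the known cells sum to -15, so (4,2) = -3.
From column 1, -18 − (15 + (-24) + (-12)) gives (1,1) = 3.
Main diagonal: 3 + (-21) + 6 + ? = -18, so (2,2) = -6.
Row 2 needs -18; the known cells sum to -18, so (2,3) = 0.
Column 2 must total -18; the given cells sum to -27, so (3,2) = 9.
Column 3 needs -18; the known cells sum to -30, so (1,3) = 12.
The remaining cell in anti-diagonal is (1,4) = -18 − (-3) = -15.
Using row 3: -24 + 9 + (-21) + ? → (3,4) = -18 − (-36) = 18.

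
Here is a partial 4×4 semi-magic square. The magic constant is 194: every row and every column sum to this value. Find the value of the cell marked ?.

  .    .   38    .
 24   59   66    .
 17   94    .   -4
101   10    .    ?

Using row 2: 24 + 59 + 66 + ? → (2,4) = 194 − 149 = 45.
From row 3, 194 − (17 + 94 + (-4)) gives (3,3) = 87.
Using column 1: 24 + 17 + 101 + ? → (1,1) = 194 − 142 = 52.
Column 2 must total 194; the given cells sum to 163, so (1,2) = 31.
Column 3 needs 194; the known cells sum to 191, so (4,3) = 3.
The remaining cell in row 1 is (1,4) = 194 − 121 = 73.
From row 4, 194 − (101 + 10 + 3) gives (4,4) = 80.

80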